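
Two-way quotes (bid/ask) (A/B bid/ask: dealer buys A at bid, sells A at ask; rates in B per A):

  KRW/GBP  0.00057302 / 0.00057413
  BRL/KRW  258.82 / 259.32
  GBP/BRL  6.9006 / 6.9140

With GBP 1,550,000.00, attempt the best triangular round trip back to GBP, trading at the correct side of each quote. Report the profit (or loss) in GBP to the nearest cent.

Net profit: GBP 36,303.07

Best loop GBP → BRL → KRW → GBP:
GBP 1,550,000.00 × 6.9006 (sell GBP at bid) = BRL 10,695,930.00
BRL 10,695,930.00 × 258.82 (sell BRL at bid) = KRW 2,768,320,603
KRW 2,768,320,603 × 0.00057302 (sell KRW at bid) = GBP 1,586,303.07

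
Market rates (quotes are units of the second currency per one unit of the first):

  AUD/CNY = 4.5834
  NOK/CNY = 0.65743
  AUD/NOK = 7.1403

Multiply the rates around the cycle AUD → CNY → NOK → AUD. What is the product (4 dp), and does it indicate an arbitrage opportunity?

0.9764 (arbitrage exists)

Around AUD → CNY → NOK → AUD: 1 × 4.5834 ÷ 0.65743 ÷ 7.1403 = 0.976387
Product < 1; profitable direction is AUD → NOK → CNY → AUD.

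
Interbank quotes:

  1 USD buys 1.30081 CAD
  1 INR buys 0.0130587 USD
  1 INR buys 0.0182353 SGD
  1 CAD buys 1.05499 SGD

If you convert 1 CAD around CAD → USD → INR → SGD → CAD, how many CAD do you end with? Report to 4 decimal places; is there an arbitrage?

Around CAD → USD → INR → SGD → CAD: 1 ÷ 1.30081 ÷ 0.0130587 × 0.0182353 ÷ 1.05499 = 1.017538
Product > 1; profitable direction is CAD → USD → INR → SGD → CAD.

1.0175 (arbitrage exists)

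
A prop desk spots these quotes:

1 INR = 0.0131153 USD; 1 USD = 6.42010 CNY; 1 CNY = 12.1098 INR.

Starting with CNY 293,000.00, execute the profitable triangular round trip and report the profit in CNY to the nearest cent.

Profit: CNY 5,761.49

Profitable loop is CNY → INR → USD → CNY:
CNY 293,000.00 × 12.1098 = INR 3,548,171.40
INR 3,548,171.40 × 0.0131153 = USD 46,535.33
USD 46,535.33 × 6.42010 = CNY 298,761.49
Profit = CNY 298,761.49 − CNY 293,000.00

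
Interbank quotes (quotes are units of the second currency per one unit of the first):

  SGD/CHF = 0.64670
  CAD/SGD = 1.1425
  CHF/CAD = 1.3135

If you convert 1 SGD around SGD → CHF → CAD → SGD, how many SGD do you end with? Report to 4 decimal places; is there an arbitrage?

0.9705 (arbitrage exists)

Around SGD → CHF → CAD → SGD: 1 × 0.64670 × 1.3135 × 1.1425 = 0.970486
Product < 1; profitable direction is SGD → CAD → CHF → SGD.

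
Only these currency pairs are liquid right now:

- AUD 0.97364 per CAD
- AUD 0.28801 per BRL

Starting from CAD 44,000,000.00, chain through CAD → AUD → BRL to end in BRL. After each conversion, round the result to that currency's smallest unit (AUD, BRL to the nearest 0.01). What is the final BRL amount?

CAD 44,000,000.00 × 0.97364 = AUD 42,840,160.00
AUD 42,840,160.00 ÷ 0.28801 = BRL 148,745,390.79

BRL 148,745,390.79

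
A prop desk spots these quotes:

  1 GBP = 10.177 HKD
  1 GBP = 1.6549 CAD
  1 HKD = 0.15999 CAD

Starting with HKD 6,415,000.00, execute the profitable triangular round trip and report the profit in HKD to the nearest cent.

Profitable loop is HKD → GBP → CAD → HKD:
HKD 6,415,000.00 ÷ 10.177 = GBP 630,342.93
GBP 630,342.93 × 1.6549 = CAD 1,043,154.52
CAD 1,043,154.52 ÷ 0.15999 = HKD 6,520,123.23
Profit = HKD 6,520,123.23 − HKD 6,415,000.00

Profit: HKD 105,123.23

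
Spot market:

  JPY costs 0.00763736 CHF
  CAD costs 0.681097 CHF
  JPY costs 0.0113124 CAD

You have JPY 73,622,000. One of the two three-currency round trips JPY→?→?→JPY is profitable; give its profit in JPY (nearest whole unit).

Profitable loop is JPY → CAD → CHF → JPY:
JPY 73,622,000 × 0.0113124 = CAD 832,841.51
CAD 832,841.51 × 0.681097 = CHF 567,245.86
CHF 567,245.86 ÷ 0.00763736 = JPY 74,272,505
Profit = JPY 74,272,505 − JPY 73,622,000

Profit: JPY 650,505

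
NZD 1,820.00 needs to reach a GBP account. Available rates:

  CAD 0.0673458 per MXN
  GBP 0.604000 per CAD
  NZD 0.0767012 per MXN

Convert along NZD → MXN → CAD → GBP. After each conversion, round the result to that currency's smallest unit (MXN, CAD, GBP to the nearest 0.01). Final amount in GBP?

NZD 1,820.00 ÷ 0.0767012 = MXN 23,728.44
MXN 23,728.44 × 0.0673458 = CAD 1,598.01
CAD 1,598.01 × 0.604000 = GBP 965.20

GBP 965.20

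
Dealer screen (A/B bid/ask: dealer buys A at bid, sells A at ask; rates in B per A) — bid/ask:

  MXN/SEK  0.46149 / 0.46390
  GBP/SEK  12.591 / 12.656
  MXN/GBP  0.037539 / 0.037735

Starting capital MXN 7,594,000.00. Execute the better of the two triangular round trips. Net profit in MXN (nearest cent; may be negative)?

Best loop MXN → GBP → SEK → MXN:
MXN 7,594,000.00 × 0.037539 (sell MXN at bid) = GBP 285,071.17
GBP 285,071.17 × 12.591 (sell GBP at bid) = SEK 3,589,331.05
SEK 3,589,331.05 ÷ 0.46390 (buy MXN at ask) = MXN 7,737,294.79

Net profit: MXN 143,294.79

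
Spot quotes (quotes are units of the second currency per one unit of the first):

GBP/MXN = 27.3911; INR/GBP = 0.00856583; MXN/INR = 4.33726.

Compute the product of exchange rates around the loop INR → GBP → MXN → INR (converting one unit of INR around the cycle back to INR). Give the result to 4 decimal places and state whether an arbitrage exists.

1.0176 (arbitrage exists)

Around INR → GBP → MXN → INR: 1 × 0.00856583 × 27.3911 × 4.33726 = 1.017640
Product > 1; profitable direction is INR → GBP → MXN → INR.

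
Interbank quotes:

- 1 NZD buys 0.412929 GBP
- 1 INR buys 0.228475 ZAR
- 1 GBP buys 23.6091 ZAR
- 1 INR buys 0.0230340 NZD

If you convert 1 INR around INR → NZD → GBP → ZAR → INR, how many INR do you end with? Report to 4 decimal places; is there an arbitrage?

0.9828 (arbitrage exists)

Around INR → NZD → GBP → ZAR → INR: 1 × 0.0230340 × 0.412929 × 23.6091 ÷ 0.228475 = 0.982846
Product < 1; profitable direction is INR → ZAR → GBP → NZD → INR.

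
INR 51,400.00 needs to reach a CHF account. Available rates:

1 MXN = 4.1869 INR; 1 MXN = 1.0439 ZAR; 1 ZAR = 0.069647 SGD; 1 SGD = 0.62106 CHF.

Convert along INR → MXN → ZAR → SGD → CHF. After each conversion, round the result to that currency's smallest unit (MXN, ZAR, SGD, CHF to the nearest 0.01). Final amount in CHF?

CHF 554.33

INR 51,400.00 ÷ 4.1869 = MXN 12,276.39
MXN 12,276.39 × 1.0439 = ZAR 12,815.32
ZAR 12,815.32 × 0.069647 = SGD 892.55
SGD 892.55 × 0.62106 = CHF 554.33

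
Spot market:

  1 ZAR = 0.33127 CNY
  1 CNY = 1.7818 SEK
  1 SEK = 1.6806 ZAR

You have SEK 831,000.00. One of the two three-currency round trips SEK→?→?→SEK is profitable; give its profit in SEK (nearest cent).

Profit: SEK 6,713.67

Profitable loop is SEK → CNY → ZAR → SEK:
SEK 831,000.00 ÷ 1.7818 = CNY 466,382.31
CNY 466,382.31 ÷ 0.33127 = ZAR 1,407,861.59
ZAR 1,407,861.59 ÷ 1.6806 = SEK 837,713.67
Profit = SEK 837,713.67 − SEK 831,000.00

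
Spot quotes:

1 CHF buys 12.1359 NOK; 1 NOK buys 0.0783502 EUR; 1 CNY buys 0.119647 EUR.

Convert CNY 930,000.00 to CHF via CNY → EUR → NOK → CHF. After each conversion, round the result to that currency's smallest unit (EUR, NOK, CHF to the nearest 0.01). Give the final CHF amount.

CHF 117,023.39

CNY 930,000.00 × 0.119647 = EUR 111,271.71
EUR 111,271.71 ÷ 0.0783502 = NOK 1,420,184.12
NOK 1,420,184.12 ÷ 12.1359 = CHF 117,023.39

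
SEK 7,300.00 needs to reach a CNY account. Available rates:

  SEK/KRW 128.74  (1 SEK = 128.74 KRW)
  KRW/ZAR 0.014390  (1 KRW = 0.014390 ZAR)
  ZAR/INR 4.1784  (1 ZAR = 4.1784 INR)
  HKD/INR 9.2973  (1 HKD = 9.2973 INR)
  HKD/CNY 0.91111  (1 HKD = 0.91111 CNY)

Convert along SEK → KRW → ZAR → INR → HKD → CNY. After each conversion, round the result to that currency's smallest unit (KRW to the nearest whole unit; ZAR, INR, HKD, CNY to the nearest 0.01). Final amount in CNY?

CNY 5,537.59

SEK 7,300.00 × 128.74 = KRW 939,802
KRW 939,802 × 0.014390 = ZAR 13,523.75
ZAR 13,523.75 × 4.1784 = INR 56,507.64
INR 56,507.64 ÷ 9.2973 = HKD 6,077.85
HKD 6,077.85 × 0.91111 = CNY 5,537.59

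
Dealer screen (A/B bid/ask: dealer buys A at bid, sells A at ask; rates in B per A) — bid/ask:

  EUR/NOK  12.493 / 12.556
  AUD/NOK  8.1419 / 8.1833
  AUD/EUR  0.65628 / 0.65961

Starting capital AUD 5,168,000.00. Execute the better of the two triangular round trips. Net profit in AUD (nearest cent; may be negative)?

Net profit: AUD 9,855.68

Best loop AUD → EUR → NOK → AUD:
AUD 5,168,000.00 × 0.65628 (sell AUD at bid) = EUR 3,391,655.04
EUR 3,391,655.04 × 12.493 (sell EUR at bid) = NOK 42,371,946.41
NOK 42,371,946.41 ÷ 8.1833 (buy AUD at ask) = AUD 5,177,855.68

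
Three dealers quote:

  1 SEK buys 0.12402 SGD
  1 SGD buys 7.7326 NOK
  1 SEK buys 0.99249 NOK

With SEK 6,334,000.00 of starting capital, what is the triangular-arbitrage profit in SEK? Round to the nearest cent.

Profit: SEK 221,214.79

Profitable loop is SEK → NOK → SGD → SEK:
SEK 6,334,000.00 × 0.99249 = NOK 6,286,431.66
NOK 6,286,431.66 ÷ 7.7326 = SGD 812,977.74
SGD 812,977.74 ÷ 0.12402 = SEK 6,555,214.79
Profit = SEK 6,555,214.79 − SEK 6,334,000.00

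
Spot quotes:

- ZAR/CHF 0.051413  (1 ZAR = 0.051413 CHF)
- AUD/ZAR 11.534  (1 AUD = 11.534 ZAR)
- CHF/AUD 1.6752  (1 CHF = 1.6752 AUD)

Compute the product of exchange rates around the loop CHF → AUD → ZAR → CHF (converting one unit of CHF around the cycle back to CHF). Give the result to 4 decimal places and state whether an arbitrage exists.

Around CHF → AUD → ZAR → CHF: 1 × 1.6752 × 11.534 × 0.051413 = 0.993389
Product < 1; profitable direction is CHF → ZAR → AUD → CHF.

0.9934 (arbitrage exists)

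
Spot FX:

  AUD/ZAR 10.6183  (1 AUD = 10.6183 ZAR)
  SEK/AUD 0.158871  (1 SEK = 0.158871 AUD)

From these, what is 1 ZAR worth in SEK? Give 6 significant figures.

ZAR/SEK = 0.592789

1 ZAR ÷ 10.6183 = 0.094177 AUD
0.094177 AUD ÷ 0.158871 = 0.592789 SEK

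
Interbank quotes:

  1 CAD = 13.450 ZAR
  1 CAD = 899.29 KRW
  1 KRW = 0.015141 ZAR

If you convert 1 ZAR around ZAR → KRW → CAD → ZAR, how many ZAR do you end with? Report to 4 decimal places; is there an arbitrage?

0.9878 (arbitrage exists)

Around ZAR → KRW → CAD → ZAR: 1 ÷ 0.015141 ÷ 899.29 × 13.450 = 0.987798
Product < 1; profitable direction is ZAR → CAD → KRW → ZAR.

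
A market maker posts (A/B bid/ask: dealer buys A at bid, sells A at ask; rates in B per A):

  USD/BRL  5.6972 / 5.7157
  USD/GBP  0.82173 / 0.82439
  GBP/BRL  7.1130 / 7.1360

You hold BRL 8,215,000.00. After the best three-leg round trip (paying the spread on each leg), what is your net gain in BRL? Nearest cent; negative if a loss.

Net profit: BRL 185,789.32

Best loop BRL → USD → GBP → BRL:
BRL 8,215,000.00 ÷ 5.7157 (buy USD at ask) = USD 1,437,269.28
USD 1,437,269.28 × 0.82173 (sell USD at bid) = GBP 1,181,047.28
GBP 1,181,047.28 × 7.1130 (sell GBP at bid) = BRL 8,400,789.32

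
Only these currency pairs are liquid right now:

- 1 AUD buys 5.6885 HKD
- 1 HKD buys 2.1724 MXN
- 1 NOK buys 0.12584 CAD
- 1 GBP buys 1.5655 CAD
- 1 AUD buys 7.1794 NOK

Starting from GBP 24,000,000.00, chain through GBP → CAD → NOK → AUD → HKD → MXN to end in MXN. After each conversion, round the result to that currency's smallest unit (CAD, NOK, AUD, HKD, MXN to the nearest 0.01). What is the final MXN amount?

GBP 24,000,000.00 × 1.5655 = CAD 37,572,000.00
CAD 37,572,000.00 ÷ 0.12584 = NOK 298,569,612.21
NOK 298,569,612.21 ÷ 7.1794 = AUD 41,586,986.69
AUD 41,586,986.69 × 5.6885 = HKD 236,567,573.79
HKD 236,567,573.79 × 2.1724 = MXN 513,919,397.30

MXN 513,919,397.30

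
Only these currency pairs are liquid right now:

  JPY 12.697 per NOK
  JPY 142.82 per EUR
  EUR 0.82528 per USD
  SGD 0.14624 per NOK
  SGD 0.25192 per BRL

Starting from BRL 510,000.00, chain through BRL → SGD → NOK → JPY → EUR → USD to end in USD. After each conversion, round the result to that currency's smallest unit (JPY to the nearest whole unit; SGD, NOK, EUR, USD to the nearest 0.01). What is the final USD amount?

USD 94,640.59

BRL 510,000.00 × 0.25192 = SGD 128,479.20
SGD 128,479.20 ÷ 0.14624 = NOK 878,550.33
NOK 878,550.33 × 12.697 = JPY 11,154,954
JPY 11,154,954 ÷ 142.82 = EUR 78,104.99
EUR 78,104.99 ÷ 0.82528 = USD 94,640.59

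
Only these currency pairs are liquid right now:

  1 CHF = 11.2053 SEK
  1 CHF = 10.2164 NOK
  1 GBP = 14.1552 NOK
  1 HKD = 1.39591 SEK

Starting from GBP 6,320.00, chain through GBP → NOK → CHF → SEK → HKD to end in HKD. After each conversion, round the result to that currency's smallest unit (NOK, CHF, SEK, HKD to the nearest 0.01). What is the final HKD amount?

HKD 70,291.22

GBP 6,320.00 × 14.1552 = NOK 89,460.86
NOK 89,460.86 ÷ 10.2164 = CHF 8,756.59
CHF 8,756.59 × 11.2053 = SEK 98,120.22
SEK 98,120.22 ÷ 1.39591 = HKD 70,291.22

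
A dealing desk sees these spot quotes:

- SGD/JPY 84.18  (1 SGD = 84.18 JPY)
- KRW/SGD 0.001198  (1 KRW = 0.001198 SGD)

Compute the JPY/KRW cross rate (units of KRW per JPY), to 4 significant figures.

JPY/KRW = 9.916

1 JPY ÷ 84.18 = 0.0118793 SGD
0.0118793 SGD ÷ 0.001198 = 9.91595 KRW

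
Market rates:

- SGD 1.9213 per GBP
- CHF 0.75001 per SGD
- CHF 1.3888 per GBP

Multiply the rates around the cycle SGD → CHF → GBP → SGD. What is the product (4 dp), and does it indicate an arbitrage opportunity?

Around SGD → CHF → GBP → SGD: 1 × 0.75001 ÷ 1.3888 × 1.9213 = 1.037582
Product > 1; profitable direction is SGD → CHF → GBP → SGD.

1.0376 (arbitrage exists)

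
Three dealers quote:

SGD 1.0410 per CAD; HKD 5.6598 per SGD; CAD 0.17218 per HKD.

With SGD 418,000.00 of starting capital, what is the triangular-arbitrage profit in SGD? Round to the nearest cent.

Profitable loop is SGD → HKD → CAD → SGD:
SGD 418,000.00 × 5.6598 = HKD 2,365,796.40
HKD 2,365,796.40 × 0.17218 = CAD 407,342.82
CAD 407,342.82 × 1.0410 = SGD 424,043.88
Profit = SGD 424,043.88 − SGD 418,000.00

Profit: SGD 6,043.88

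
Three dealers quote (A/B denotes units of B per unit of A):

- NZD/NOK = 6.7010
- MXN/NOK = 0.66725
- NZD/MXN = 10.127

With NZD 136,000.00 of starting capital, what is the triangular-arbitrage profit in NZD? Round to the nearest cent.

Profitable loop is NZD → MXN → NOK → NZD:
NZD 136,000.00 × 10.127 = MXN 1,377,272.00
MXN 1,377,272.00 × 0.66725 = NOK 918,984.74
NOK 918,984.74 ÷ 6.7010 = NZD 137,141.43
Profit = NZD 137,141.43 − NZD 136,000.00

Profit: NZD 1,141.43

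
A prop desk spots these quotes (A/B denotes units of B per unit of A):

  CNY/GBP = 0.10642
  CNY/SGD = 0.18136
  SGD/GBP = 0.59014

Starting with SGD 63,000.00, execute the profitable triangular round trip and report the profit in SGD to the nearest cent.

Profit: SGD 359.81

Profitable loop is SGD → GBP → CNY → SGD:
SGD 63,000.00 × 0.59014 = GBP 37,178.82
GBP 37,178.82 ÷ 0.10642 = CNY 349,359.33
CNY 349,359.33 × 0.18136 = SGD 63,359.81
Profit = SGD 63,359.81 − SGD 63,000.00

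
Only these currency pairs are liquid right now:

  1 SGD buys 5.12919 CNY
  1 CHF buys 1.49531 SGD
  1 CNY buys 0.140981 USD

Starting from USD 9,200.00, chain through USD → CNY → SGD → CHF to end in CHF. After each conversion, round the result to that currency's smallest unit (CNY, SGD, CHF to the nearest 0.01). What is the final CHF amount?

CHF 8,508.39

USD 9,200.00 ÷ 0.140981 = CNY 65,257.02
CNY 65,257.02 ÷ 5.12919 = SGD 12,722.68
SGD 12,722.68 ÷ 1.49531 = CHF 8,508.39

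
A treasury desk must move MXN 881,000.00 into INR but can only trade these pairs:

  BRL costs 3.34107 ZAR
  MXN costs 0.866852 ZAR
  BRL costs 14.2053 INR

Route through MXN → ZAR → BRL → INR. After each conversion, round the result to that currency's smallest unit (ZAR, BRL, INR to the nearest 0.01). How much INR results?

MXN 881,000.00 × 0.866852 = ZAR 763,696.61
ZAR 763,696.61 ÷ 3.34107 = BRL 228,578.45
BRL 228,578.45 × 14.2053 = INR 3,247,025.46

INR 3,247,025.46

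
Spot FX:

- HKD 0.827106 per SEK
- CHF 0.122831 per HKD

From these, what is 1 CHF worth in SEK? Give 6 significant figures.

1 CHF ÷ 0.122831 = 8.14127 HKD
8.14127 HKD ÷ 0.827106 = 9.84308 SEK

CHF/SEK = 9.84308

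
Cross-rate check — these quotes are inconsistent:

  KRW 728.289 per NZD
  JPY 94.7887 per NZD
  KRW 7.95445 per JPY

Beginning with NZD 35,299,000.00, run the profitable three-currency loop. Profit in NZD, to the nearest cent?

Profit: NZD 1,245,781.97

Profitable loop is NZD → JPY → KRW → NZD:
NZD 35,299,000.00 × 94.7887 = JPY 3,345,946,321
JPY 3,345,946,321 × 7.95445 = KRW 26,615,162,715
KRW 26,615,162,715 ÷ 728.289 = NZD 36,544,781.97
Profit = NZD 36,544,781.97 − NZD 35,299,000.00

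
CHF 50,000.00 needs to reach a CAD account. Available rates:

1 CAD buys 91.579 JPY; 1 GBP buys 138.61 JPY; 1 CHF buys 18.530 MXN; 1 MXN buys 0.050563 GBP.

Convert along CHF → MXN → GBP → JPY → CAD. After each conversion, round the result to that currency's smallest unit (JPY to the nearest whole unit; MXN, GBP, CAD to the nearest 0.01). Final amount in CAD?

CHF 50,000.00 × 18.530 = MXN 926,500.00
MXN 926,500.00 × 0.050563 = GBP 46,846.62
GBP 46,846.62 × 138.61 = JPY 6,493,410
JPY 6,493,410 ÷ 91.579 = CAD 70,905.01

CAD 70,905.01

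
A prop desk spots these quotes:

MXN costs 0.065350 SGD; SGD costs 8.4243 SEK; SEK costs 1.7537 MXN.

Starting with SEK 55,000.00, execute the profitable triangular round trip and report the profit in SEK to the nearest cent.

Profitable loop is SEK → SGD → MXN → SEK:
SEK 55,000.00 ÷ 8.4243 = SGD 6,528.73
SGD 6,528.73 ÷ 0.065350 = MXN 99,904.09
MXN 99,904.09 ÷ 1.7537 = SEK 56,967.61
Profit = SEK 56,967.61 − SEK 55,000.00

Profit: SEK 1,967.61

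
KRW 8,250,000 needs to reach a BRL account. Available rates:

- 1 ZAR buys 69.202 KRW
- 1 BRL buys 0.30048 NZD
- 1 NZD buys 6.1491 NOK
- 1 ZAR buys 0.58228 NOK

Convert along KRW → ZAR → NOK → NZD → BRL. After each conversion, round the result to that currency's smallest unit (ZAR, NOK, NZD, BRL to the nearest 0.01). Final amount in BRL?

KRW 8,250,000 ÷ 69.202 = ZAR 119,216.21
ZAR 119,216.21 × 0.58228 = NOK 69,417.21
NOK 69,417.21 ÷ 6.1491 = NZD 11,289.00
NZD 11,289.00 ÷ 0.30048 = BRL 37,569.89

BRL 37,569.89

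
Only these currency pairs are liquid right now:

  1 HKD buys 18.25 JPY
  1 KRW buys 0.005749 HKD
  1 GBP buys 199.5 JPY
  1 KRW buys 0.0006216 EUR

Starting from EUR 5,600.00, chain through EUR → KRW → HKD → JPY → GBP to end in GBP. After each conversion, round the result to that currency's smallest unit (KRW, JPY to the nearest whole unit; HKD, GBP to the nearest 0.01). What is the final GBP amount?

EUR 5,600.00 ÷ 0.0006216 = KRW 9,009,009
KRW 9,009,009 × 0.005749 = HKD 51,792.79
HKD 51,792.79 × 18.25 = JPY 945,218
JPY 945,218 ÷ 199.5 = GBP 4,737.93

GBP 4,737.93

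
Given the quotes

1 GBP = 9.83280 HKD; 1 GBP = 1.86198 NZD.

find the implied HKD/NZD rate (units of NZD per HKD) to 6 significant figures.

1 HKD ÷ 9.83280 = 0.1017 GBP
0.1017 GBP × 1.86198 = 0.189364 NZD

HKD/NZD = 0.189364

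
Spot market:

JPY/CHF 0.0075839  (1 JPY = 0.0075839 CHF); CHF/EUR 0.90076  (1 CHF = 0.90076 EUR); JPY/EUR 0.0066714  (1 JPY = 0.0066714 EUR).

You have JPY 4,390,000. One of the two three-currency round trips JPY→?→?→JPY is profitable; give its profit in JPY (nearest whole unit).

Profitable loop is JPY → CHF → EUR → JPY:
JPY 4,390,000 × 0.0075839 = CHF 33,293.32
CHF 33,293.32 × 0.90076 = EUR 29,989.29
EUR 29,989.29 ÷ 0.0066714 = JPY 4,495,202
Profit = JPY 4,495,202 − JPY 4,390,000

Profit: JPY 105,202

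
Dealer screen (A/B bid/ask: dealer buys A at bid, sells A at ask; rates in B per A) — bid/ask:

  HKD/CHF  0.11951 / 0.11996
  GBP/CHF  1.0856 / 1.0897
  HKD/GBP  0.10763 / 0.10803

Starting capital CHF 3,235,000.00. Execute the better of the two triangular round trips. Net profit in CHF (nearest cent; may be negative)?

Net profit: CHF 49,181.91

Best loop CHF → GBP → HKD → CHF:
CHF 3,235,000.00 ÷ 1.0897 (buy GBP at ask) = GBP 2,968,706.98
GBP 2,968,706.98 ÷ 0.10803 (buy HKD at ask) = HKD 27,480,394.18
HKD 27,480,394.18 × 0.11951 (sell HKD at bid) = CHF 3,284,181.91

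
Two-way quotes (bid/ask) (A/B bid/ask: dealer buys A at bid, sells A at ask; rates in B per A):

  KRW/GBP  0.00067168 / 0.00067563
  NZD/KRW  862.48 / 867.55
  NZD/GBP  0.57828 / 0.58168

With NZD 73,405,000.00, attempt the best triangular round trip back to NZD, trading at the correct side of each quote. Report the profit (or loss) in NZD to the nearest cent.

Net result: NZD -299,010.23 (no profitable arbitrage after spreads)

Best loop NZD → KRW → GBP → NZD:
NZD 73,405,000.00 × 862.48 (sell NZD at bid) = KRW 63,310,344,400
KRW 63,310,344,400 × 0.00067168 (sell KRW at bid) = GBP 42,524,292.13
GBP 42,524,292.13 ÷ 0.58168 (buy NZD at ask) = NZD 73,105,989.77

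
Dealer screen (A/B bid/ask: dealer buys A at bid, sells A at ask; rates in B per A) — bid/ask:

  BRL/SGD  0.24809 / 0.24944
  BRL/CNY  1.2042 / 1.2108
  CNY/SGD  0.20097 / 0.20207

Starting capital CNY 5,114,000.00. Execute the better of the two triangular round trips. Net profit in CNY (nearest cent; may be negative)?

Best loop CNY → BRL → SGD → CNY:
CNY 5,114,000.00 ÷ 1.2108 (buy BRL at ask) = BRL 4,223,653.78
BRL 4,223,653.78 × 0.24809 (sell BRL at bid) = SGD 1,047,846.27
SGD 1,047,846.27 ÷ 0.20207 (buy CNY at ask) = CNY 5,185,560.78

Net profit: CNY 71,560.78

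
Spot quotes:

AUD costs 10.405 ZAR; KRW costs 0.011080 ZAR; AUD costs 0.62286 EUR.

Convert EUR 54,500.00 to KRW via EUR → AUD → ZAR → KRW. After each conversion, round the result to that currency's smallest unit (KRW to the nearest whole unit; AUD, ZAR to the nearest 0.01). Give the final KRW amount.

KRW 82,169,074

EUR 54,500.00 ÷ 0.62286 = AUD 87,499.60
AUD 87,499.60 × 10.405 = ZAR 910,433.34
ZAR 910,433.34 ÷ 0.011080 = KRW 82,169,074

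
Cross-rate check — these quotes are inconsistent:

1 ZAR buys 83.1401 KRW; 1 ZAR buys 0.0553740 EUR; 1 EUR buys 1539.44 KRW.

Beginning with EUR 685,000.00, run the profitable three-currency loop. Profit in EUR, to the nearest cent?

Profit: EUR 17,342.08

Profitable loop is EUR → KRW → ZAR → EUR:
EUR 685,000.00 × 1539.44 = KRW 1,054,516,400
KRW 1,054,516,400 ÷ 83.1401 = ZAR 12,683,607.55
ZAR 12,683,607.55 × 0.0553740 = EUR 702,342.08
Profit = EUR 702,342.08 − EUR 685,000.00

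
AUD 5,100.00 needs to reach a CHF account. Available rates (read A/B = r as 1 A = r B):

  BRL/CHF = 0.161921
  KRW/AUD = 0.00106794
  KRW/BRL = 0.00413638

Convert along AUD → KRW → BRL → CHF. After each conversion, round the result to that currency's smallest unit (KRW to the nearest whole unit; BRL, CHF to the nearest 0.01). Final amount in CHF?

AUD 5,100.00 ÷ 0.00106794 = KRW 4,775,549
KRW 4,775,549 × 0.00413638 = BRL 19,753.49
BRL 19,753.49 × 0.161921 = CHF 3,198.50

CHF 3,198.50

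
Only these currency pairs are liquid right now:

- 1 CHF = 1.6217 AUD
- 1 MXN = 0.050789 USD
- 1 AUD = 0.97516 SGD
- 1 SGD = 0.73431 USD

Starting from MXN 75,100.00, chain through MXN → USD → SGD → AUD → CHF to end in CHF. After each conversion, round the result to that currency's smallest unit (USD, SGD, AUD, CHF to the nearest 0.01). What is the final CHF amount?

MXN 75,100.00 × 0.050789 = USD 3,814.25
USD 3,814.25 ÷ 0.73431 = SGD 5,194.33
SGD 5,194.33 ÷ 0.97516 = AUD 5,326.64
AUD 5,326.64 ÷ 1.6217 = CHF 3,284.60

CHF 3,284.60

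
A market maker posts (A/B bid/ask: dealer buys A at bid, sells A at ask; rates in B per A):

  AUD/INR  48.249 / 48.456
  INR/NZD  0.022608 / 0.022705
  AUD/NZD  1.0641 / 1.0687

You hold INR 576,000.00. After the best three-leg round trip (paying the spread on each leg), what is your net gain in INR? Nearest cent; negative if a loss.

Best loop INR → NZD → AUD → INR:
INR 576,000.00 × 0.022608 (sell INR at bid) = NZD 13,022.21
NZD 13,022.21 ÷ 1.0687 (buy AUD at ask) = AUD 12,185.09
AUD 12,185.09 × 48.249 (sell AUD at bid) = INR 587,918.51

Net profit: INR 11,918.51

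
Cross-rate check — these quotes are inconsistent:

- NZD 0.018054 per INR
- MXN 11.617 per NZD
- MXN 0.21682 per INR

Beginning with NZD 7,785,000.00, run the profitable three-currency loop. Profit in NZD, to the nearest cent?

Profit: NZD 263,047.47

Profitable loop is NZD → INR → MXN → NZD:
NZD 7,785,000.00 ÷ 0.018054 = INR 431,206,380.86
INR 431,206,380.86 × 0.21682 = MXN 93,494,167.50
MXN 93,494,167.50 ÷ 11.617 = NZD 8,048,047.47
Profit = NZD 8,048,047.47 − NZD 7,785,000.00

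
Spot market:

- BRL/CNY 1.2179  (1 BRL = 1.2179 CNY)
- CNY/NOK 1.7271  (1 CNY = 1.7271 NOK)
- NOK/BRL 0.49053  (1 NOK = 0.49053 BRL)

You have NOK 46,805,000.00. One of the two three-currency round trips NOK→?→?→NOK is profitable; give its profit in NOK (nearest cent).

Profitable loop is NOK → BRL → CNY → NOK:
NOK 46,805,000.00 × 0.49053 = BRL 22,959,256.65
BRL 22,959,256.65 × 1.2179 = CNY 27,962,078.67
CNY 27,962,078.67 × 1.7271 = NOK 48,293,306.08
Profit = NOK 48,293,306.08 − NOK 46,805,000.00

Profit: NOK 1,488,306.08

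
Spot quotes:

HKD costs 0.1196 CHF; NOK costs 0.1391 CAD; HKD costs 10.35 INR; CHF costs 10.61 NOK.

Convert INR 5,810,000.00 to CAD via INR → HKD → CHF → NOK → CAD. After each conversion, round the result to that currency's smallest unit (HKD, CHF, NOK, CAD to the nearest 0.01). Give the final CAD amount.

INR 5,810,000.00 ÷ 10.35 = HKD 561,352.66
HKD 561,352.66 × 0.1196 = CHF 67,137.78
CHF 67,137.78 × 10.61 = NOK 712,331.85
NOK 712,331.85 × 0.1391 = CAD 99,085.36

CAD 99,085.36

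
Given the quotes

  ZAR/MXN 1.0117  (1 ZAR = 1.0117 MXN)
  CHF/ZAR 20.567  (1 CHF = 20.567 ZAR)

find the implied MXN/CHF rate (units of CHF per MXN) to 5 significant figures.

1 MXN ÷ 1.0117 = 0.988435 ZAR
0.988435 ZAR ÷ 20.567 = 0.0480593 CHF

MXN/CHF = 0.048059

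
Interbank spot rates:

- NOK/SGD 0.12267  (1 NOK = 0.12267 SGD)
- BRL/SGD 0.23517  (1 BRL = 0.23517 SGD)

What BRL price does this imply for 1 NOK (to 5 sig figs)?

NOK/BRL = 0.52162

1 NOK × 0.12267 = 0.12267 SGD
0.12267 SGD ÷ 0.23517 = 0.521623 BRL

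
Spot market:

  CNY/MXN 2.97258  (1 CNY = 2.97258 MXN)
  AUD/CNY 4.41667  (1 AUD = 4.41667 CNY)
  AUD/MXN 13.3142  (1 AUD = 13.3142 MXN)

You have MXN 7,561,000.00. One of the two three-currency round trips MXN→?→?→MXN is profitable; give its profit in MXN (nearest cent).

Profit: MXN 106,712.34

Profitable loop is MXN → CNY → AUD → MXN:
MXN 7,561,000.00 ÷ 2.97258 = CNY 2,543,581.67
CNY 2,543,581.67 ÷ 4.41667 = AUD 575,904.85
AUD 575,904.85 × 13.3142 = MXN 7,667,712.34
Profit = MXN 7,667,712.34 − MXN 7,561,000.00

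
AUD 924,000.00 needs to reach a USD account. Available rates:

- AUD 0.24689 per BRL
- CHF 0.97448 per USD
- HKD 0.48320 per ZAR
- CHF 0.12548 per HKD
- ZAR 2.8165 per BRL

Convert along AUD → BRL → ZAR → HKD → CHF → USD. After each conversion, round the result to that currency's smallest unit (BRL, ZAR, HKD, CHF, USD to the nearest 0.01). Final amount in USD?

AUD 924,000.00 ÷ 0.24689 = BRL 3,742,557.41
BRL 3,742,557.41 × 2.8165 = ZAR 10,540,912.95
ZAR 10,540,912.95 × 0.48320 = HKD 5,093,369.14
HKD 5,093,369.14 × 0.12548 = CHF 639,115.96
CHF 639,115.96 ÷ 0.97448 = USD 655,853.34

USD 655,853.34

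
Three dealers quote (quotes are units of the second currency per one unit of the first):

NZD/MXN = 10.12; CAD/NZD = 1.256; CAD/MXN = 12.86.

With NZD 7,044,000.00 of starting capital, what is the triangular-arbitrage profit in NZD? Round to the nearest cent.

Profit: NZD 82,727.68

Profitable loop is NZD → CAD → MXN → NZD:
NZD 7,044,000.00 ÷ 1.256 = CAD 5,608,280.25
CAD 5,608,280.25 × 12.86 = MXN 72,122,484.08
MXN 72,122,484.08 ÷ 10.12 = NZD 7,126,727.68
Profit = NZD 7,126,727.68 − NZD 7,044,000.00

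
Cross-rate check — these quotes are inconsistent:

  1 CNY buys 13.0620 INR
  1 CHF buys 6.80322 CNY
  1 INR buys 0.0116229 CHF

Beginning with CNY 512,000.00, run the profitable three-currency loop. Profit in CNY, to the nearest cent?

Profitable loop is CNY → INR → CHF → CNY:
CNY 512,000.00 × 13.0620 = INR 6,687,744.00
INR 6,687,744.00 × 0.0116229 = CHF 77,730.98
CHF 77,730.98 × 6.80322 = CNY 528,820.96
Profit = CNY 528,820.96 − CNY 512,000.00

Profit: CNY 16,820.96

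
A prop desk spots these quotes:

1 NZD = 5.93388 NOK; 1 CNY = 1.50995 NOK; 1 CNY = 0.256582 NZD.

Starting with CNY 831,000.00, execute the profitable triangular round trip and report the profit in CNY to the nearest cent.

Profit: CNY 6,921.63

Profitable loop is CNY → NZD → NOK → CNY:
CNY 831,000.00 × 0.256582 = NZD 213,219.64
NZD 213,219.64 × 5.93388 = NOK 1,265,219.77
NOK 1,265,219.77 ÷ 1.50995 = CNY 837,921.63
Profit = CNY 837,921.63 − CNY 831,000.00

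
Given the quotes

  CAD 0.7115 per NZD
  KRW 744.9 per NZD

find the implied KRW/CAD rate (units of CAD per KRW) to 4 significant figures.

1 KRW ÷ 744.9 = 0.00134246 NZD
0.00134246 NZD × 0.7115 = 0.000955162 CAD

KRW/CAD = 0.0009552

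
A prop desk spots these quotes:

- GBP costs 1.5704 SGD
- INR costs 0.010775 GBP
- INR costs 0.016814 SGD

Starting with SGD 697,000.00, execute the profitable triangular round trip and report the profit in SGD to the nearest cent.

Profit: SGD 4,438.02

Profitable loop is SGD → INR → GBP → SGD:
SGD 697,000.00 ÷ 0.016814 = INR 41,453,550.61
INR 41,453,550.61 × 0.010775 = GBP 446,662.01
GBP 446,662.01 × 1.5704 = SGD 701,438.02
Profit = SGD 701,438.02 − SGD 697,000.00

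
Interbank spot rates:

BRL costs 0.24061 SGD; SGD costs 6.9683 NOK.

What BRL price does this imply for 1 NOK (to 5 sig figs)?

NOK/BRL = 0.59643

1 NOK ÷ 6.9683 = 0.143507 SGD
0.143507 SGD ÷ 0.24061 = 0.59643 BRL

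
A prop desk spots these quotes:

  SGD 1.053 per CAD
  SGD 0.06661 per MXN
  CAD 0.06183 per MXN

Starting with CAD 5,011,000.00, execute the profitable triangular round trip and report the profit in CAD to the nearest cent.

Profitable loop is CAD → MXN → SGD → CAD:
CAD 5,011,000.00 ÷ 0.06183 = MXN 81,044,800.26
MXN 81,044,800.26 × 0.06661 = SGD 5,398,394.15
SGD 5,398,394.15 ÷ 1.053 = CAD 5,126,680.10
Profit = CAD 5,126,680.10 − CAD 5,011,000.00

Profit: CAD 115,680.10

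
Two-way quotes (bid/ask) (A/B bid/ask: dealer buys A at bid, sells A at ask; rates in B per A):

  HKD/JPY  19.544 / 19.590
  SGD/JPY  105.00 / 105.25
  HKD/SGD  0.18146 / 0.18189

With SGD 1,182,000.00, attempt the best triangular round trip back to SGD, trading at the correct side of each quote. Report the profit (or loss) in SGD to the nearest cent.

Best loop SGD → HKD → JPY → SGD:
SGD 1,182,000.00 ÷ 0.18189 (buy HKD at ask) = HKD 6,498,433.12
HKD 6,498,433.12 × 19.544 (sell HKD at bid) = JPY 127,005,377
JPY 127,005,377 ÷ 105.25 (buy SGD at ask) = SGD 1,206,701.92

Net profit: SGD 24,701.92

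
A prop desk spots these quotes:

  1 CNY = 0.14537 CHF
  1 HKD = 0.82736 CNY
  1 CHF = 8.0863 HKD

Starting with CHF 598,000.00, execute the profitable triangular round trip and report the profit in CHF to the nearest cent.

Profit: CHF 16,868.19

Profitable loop is CHF → CNY → HKD → CHF:
CHF 598,000.00 ÷ 0.14537 = CNY 4,113,641.05
CNY 4,113,641.05 ÷ 0.82736 = HKD 4,972,008.62
HKD 4,972,008.62 ÷ 8.0863 = CHF 614,868.19
Profit = CHF 614,868.19 − CHF 598,000.00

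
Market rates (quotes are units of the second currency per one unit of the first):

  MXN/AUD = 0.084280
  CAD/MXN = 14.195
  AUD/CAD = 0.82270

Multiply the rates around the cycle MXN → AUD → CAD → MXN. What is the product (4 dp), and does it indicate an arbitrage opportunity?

0.9842 (arbitrage exists)

Around MXN → AUD → CAD → MXN: 1 × 0.084280 × 0.82270 × 14.195 = 0.984241
Product < 1; profitable direction is MXN → CAD → AUD → MXN.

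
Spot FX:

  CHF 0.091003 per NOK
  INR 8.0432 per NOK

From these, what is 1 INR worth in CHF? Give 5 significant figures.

1 INR ÷ 8.0432 = 0.124329 NOK
0.124329 NOK × 0.091003 = 0.0113143 CHF

INR/CHF = 0.011314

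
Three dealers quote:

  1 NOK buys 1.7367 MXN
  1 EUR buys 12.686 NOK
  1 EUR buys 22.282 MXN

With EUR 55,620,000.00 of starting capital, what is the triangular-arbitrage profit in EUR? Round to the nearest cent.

Profit: EUR 631,698.85

Profitable loop is EUR → MXN → NOK → EUR:
EUR 55,620,000.00 × 22.282 = MXN 1,239,324,840.00
MXN 1,239,324,840.00 ÷ 1.7367 = NOK 713,609,051.65
NOK 713,609,051.65 ÷ 12.686 = EUR 56,251,698.85
Profit = EUR 56,251,698.85 − EUR 55,620,000.00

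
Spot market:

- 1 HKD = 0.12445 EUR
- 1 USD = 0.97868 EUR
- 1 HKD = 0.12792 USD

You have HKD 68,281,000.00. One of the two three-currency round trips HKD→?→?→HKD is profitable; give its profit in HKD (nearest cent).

Profitable loop is HKD → USD → EUR → HKD:
HKD 68,281,000.00 × 0.12792 = USD 8,734,505.52
USD 8,734,505.52 × 0.97868 = EUR 8,548,285.86
EUR 8,548,285.86 ÷ 0.12445 = HKD 68,688,516.37
Profit = HKD 68,688,516.37 − HKD 68,281,000.00

Profit: HKD 407,516.37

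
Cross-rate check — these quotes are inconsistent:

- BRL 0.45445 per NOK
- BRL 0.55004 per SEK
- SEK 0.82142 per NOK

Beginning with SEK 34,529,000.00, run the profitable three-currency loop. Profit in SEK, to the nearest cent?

Profitable loop is SEK → NOK → BRL → SEK:
SEK 34,529,000.00 ÷ 0.82142 = NOK 42,035,742.98
NOK 42,035,742.98 × 0.45445 = BRL 19,103,143.40
BRL 19,103,143.40 ÷ 0.55004 = SEK 34,730,462.14
Profit = SEK 34,730,462.14 − SEK 34,529,000.00

Profit: SEK 201,462.14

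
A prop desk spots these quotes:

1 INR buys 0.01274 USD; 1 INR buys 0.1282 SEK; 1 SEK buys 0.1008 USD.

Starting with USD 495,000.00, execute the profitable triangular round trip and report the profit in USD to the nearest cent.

Profit: USD 7,093.19

Profitable loop is USD → INR → SEK → USD:
USD 495,000.00 ÷ 0.01274 = INR 38,854,003.14
INR 38,854,003.14 × 0.1282 = SEK 4,981,083.20
SEK 4,981,083.20 × 0.1008 = USD 502,093.19
Profit = USD 502,093.19 − USD 495,000.00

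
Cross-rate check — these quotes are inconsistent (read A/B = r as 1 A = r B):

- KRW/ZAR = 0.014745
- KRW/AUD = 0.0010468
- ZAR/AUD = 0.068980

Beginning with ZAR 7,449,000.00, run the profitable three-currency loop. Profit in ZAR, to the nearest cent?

Profit: ZAR 217,439.65

Profitable loop is ZAR → KRW → AUD → ZAR:
ZAR 7,449,000.00 ÷ 0.014745 = KRW 505,188,199
KRW 505,188,199 × 0.0010468 = AUD 528,831.01
AUD 528,831.01 ÷ 0.068980 = ZAR 7,666,439.65
Profit = ZAR 7,666,439.65 − ZAR 7,449,000.00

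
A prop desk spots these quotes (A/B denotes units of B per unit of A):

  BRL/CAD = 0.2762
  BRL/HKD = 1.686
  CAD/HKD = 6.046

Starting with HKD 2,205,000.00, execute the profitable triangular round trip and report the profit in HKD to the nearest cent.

Profit: HKD 21,252.12

Profitable loop is HKD → CAD → BRL → HKD:
HKD 2,205,000.00 ÷ 6.046 = CAD 364,703.94
CAD 364,703.94 ÷ 0.2762 = BRL 1,320,434.24
BRL 1,320,434.24 × 1.686 = HKD 2,226,252.12
Profit = HKD 2,226,252.12 − HKD 2,205,000.00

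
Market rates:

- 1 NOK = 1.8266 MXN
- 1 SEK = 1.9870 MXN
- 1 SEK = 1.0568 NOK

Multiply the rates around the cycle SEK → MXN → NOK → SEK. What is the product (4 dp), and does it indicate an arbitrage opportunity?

1.0293 (arbitrage exists)

Around SEK → MXN → NOK → SEK: 1 × 1.9870 ÷ 1.8266 ÷ 1.0568 = 1.029347
Product > 1; profitable direction is SEK → MXN → NOK → SEK.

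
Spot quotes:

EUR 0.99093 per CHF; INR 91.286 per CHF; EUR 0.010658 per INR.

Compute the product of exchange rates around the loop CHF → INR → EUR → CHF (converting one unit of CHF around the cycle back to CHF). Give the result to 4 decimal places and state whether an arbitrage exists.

0.9818 (arbitrage exists)

Around CHF → INR → EUR → CHF: 1 × 91.286 × 0.010658 ÷ 0.99093 = 0.981831
Product < 1; profitable direction is CHF → EUR → INR → CHF.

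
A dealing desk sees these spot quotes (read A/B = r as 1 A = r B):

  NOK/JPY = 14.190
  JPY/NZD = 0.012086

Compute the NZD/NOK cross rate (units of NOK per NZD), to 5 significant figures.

1 NZD ÷ 0.012086 = 82.7404 JPY
82.7404 JPY ÷ 14.190 = 5.83089 NOK

NZD/NOK = 5.8309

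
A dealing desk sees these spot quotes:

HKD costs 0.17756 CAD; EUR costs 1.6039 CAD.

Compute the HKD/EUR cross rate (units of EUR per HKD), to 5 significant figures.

1 HKD × 0.17756 = 0.17756 CAD
0.17756 CAD ÷ 1.6039 = 0.110705 EUR

HKD/EUR = 0.11071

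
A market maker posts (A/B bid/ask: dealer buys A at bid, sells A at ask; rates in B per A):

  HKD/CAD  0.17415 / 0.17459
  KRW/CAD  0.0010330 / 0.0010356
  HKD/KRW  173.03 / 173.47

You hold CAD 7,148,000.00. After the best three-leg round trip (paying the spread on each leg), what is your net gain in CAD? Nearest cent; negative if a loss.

Best loop CAD → HKD → KRW → CAD:
CAD 7,148,000.00 ÷ 0.17459 (buy HKD at ask) = HKD 40,941,634.69
HKD 40,941,634.69 × 173.03 (sell HKD at bid) = KRW 7,084,131,050
KRW 7,084,131,050 × 0.0010330 (sell KRW at bid) = CAD 7,317,907.37

Net profit: CAD 169,907.37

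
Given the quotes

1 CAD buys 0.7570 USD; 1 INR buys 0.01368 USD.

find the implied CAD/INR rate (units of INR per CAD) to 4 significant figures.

1 CAD × 0.7570 = 0.757 USD
0.757 USD ÷ 0.01368 = 55.3363 INR

CAD/INR = 55.34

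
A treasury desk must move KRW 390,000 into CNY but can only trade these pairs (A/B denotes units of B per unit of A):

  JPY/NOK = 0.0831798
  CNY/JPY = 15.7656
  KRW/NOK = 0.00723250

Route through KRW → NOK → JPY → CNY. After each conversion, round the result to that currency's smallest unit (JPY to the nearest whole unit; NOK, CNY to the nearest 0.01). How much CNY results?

CNY 2,150.95

KRW 390,000 × 0.00723250 = NOK 2,820.68
NOK 2,820.68 ÷ 0.0831798 = JPY 33,911
JPY 33,911 ÷ 15.7656 = CNY 2,150.95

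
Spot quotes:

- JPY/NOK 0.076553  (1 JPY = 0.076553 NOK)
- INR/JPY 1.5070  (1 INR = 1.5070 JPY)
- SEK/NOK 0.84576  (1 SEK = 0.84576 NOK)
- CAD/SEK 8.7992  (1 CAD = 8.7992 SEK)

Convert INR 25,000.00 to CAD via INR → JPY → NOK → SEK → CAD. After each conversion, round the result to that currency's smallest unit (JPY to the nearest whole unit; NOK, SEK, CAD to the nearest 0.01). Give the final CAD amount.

INR 25,000.00 × 1.5070 = JPY 37,675
JPY 37,675 × 0.076553 = NOK 2,884.13
NOK 2,884.13 ÷ 0.84576 = SEK 3,410.10
SEK 3,410.10 ÷ 8.7992 = CAD 387.55

CAD 387.55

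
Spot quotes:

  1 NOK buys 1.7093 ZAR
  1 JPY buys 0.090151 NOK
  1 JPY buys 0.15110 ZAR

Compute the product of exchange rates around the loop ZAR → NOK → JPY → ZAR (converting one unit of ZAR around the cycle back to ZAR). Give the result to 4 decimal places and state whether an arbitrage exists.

0.9806 (arbitrage exists)

Around ZAR → NOK → JPY → ZAR: 1 ÷ 1.7093 ÷ 0.090151 × 0.15110 = 0.980563
Product < 1; profitable direction is ZAR → JPY → NOK → ZAR.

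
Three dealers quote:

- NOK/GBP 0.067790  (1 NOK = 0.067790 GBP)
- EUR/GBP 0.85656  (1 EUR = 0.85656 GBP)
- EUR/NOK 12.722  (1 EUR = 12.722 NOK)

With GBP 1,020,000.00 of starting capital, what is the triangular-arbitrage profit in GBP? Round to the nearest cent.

Profit: GBP 6,983.36

Profitable loop is GBP → EUR → NOK → GBP:
GBP 1,020,000.00 ÷ 0.85656 = EUR 1,190,809.75
EUR 1,190,809.75 × 12.722 = NOK 15,149,481.65
NOK 15,149,481.65 × 0.067790 = GBP 1,026,983.36
Profit = GBP 1,026,983.36 − GBP 1,020,000.00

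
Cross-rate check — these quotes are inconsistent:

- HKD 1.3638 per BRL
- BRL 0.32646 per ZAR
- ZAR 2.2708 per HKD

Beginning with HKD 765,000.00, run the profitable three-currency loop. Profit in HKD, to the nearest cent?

Profitable loop is HKD → ZAR → BRL → HKD:
HKD 765,000.00 × 2.2708 = ZAR 1,737,162.00
ZAR 1,737,162.00 × 0.32646 = BRL 567,113.91
BRL 567,113.91 × 1.3638 = HKD 773,429.95
Profit = HKD 773,429.95 − HKD 765,000.00

Profit: HKD 8,429.95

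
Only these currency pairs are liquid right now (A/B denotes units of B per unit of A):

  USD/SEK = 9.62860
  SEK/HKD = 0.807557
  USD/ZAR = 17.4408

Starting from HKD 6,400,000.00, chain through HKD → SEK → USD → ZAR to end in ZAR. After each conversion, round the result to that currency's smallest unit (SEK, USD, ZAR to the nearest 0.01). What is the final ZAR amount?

HKD 6,400,000.00 ÷ 0.807557 = SEK 7,925,137.17
SEK 7,925,137.17 ÷ 9.62860 = USD 823,083.02
USD 823,083.02 × 17.4408 = ZAR 14,355,226.34

ZAR 14,355,226.34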